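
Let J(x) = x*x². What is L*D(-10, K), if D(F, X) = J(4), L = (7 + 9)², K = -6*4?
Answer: 16384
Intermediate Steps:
K = -24
J(x) = x³
L = 256 (L = 16² = 256)
D(F, X) = 64 (D(F, X) = 4³ = 64)
L*D(-10, K) = 256*64 = 16384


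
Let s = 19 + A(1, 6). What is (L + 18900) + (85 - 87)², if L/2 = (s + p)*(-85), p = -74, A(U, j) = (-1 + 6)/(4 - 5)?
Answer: 29104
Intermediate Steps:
A(U, j) = -5 (A(U, j) = 5/(-1) = 5*(-1) = -5)
s = 14 (s = 19 - 5 = 14)
L = 10200 (L = 2*((14 - 74)*(-85)) = 2*(-60*(-85)) = 2*5100 = 10200)
(L + 18900) + (85 - 87)² = (10200 + 18900) + (85 - 87)² = 29100 + (-2)² = 29100 + 4 = 29104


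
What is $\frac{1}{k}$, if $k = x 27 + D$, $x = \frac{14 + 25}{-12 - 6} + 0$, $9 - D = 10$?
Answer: $- \frac{2}{119} \approx -0.016807$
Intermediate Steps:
$D = -1$ ($D = 9 - 10 = -1$)
$x = - \frac{13}{6}$ ($x = \frac{39}{-18} + 0 = 39 \left(- \frac{1}{18}\right) + 0 = - \frac{13}{6} + 0 = - \frac{13}{6} \approx -2.1667$)
$k = - \frac{119}{2}$ ($k = \left(- \frac{13}{6}\right) 27 - 1 = - \frac{117}{2} - 1 = - \frac{119}{2} \approx -59.5$)
$\frac{1}{k} = \frac{1}{- \frac{119}{2}} = - \frac{2}{119}$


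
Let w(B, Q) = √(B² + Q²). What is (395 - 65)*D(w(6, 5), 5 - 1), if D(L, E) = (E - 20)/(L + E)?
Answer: 1408/3 - 352*√61/3 ≈ -447.07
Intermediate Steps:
D(L, E) = (-20 + E)/(E + L)
(395 - 65)*D(w(6, 5), 5 - 1) = (395 - 65)*((-20 + (5 - 1))/((5 - 1) + √(6² + 5²))) = 330*((-20 + 4)/(4 + √(36 + 25))) = 330*(-16/(4 + √61)) = -5280/(4 + √61)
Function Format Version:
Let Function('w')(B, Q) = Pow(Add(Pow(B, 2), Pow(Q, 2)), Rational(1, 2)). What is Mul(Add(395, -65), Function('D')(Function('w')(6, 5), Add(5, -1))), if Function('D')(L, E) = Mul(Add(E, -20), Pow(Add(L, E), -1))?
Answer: Add(Rational(1408, 3), Mul(Rational(-352, 3), Pow(61, Rational(1, 2)))) ≈ -447.07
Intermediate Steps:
Function('D')(L, E) = Mul(Pow(Add(E, L), -1), Add(-20, E)) (Function('D')(L, E) = Mul(Add(-20, E), Pow(Add(E, L), -1)) = Mul(Pow(Add(E, L), -1), Add(-20, E)))
Mul(Add(395, -65), Function('D')(Function('w')(6, 5), Add(5, -1))) = Mul(Add(395, -65), Mul(Pow(Add(Add(5, -1), Pow(Add(Pow(6, 2), Pow(5, 2)), Rational(1, 2))), -1), Add(-20, Add(5, -1)))) = Mul(330, Mul(Pow(Add(4, Pow(Add(36, 25), Rational(1, 2))), -1), Add(-20, 4))) = Mul(330, Mul(Pow(Add(4, Pow(61, Rational(1, 2))), -1), -16)) = Mul(330, Mul(-16, Pow(Add(4, Pow(61, Rational(1, 2))), -1))) = Mul(-5280, Pow(Add(4, Pow(61, Rational(1, 2))), -1))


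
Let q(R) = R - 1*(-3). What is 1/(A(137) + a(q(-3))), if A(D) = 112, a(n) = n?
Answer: 1/112 ≈ 0.0089286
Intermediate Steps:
q(R) = 3 + R (q(R) = R + 3 = 3 + R)
1/(A(137) + a(q(-3))) = 1/(112 + (3 - 3)) = 1/(112 + 0) = 1/112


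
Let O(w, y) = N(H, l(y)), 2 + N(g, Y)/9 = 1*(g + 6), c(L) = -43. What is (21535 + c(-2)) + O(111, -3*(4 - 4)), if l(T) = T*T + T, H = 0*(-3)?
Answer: 21528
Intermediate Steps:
H = 0
l(T) = T + T² (l(T) = T² + T = T + T²)
N(g, Y) = 36 + 9*g (N(g, Y) = -18 + 9*(1*(g + 6)) = -18 + 9*(1*(6 + g)) = -18 + 9*(6 + g) = -18 + (54 + 9*g) = 36 + 9*g)
O(w, y) = 36 (O(w, y) = 36 + 9*0 = 36 + 0 = 36)
(21535 + c(-2)) + O(111, -3*(4 - 4)) = (21535 - 43) + 36 = 21492 + 36 = 21528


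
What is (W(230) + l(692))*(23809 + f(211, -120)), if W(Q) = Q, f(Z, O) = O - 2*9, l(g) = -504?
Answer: -6485854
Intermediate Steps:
f(Z, O) = -18 + O (f(Z, O) = O - 18 = -18 + O)
(W(230) + l(692))*(23809 + f(211, -120)) = (230 - 504)*(23809 + (-18 - 120)) = -274*(23809 - 138) = -274*23671 = -6485854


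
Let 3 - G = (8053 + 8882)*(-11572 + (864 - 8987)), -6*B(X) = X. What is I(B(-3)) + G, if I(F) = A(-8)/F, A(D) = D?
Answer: 333534812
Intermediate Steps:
B(X) = -X/6
I(F) = -8/F
G = 333534828 (G = 3 - (8053 + 8882)*(-11572 + (864 - 8987)) = 3 - 16935*(-11572 - 8123) = 3 - 16935*(-19695) = 3 - 1*(-333534825) = 3 + 333534825 = 333534828)
I(B(-3)) + G = -8/((-1/6*(-3))) + 333534828 = -8/1/2 + 333534828 = -8*2 + 333534828 = -16 + 333534828 = 333534812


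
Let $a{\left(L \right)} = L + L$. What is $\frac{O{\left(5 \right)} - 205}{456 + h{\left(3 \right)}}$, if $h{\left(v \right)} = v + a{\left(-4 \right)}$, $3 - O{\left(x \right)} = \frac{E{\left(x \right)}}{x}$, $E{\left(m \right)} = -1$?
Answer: $- \frac{1009}{2255} \approx -0.44745$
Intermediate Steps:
$a{\left(L \right)} = 2 L$
$O{\left(x \right)} = 3 + \frac{1}{x}$ ($O{\left(x \right)} = 3 - - \frac{1}{x} = 3 + \frac{1}{x}$)
$h{\left(v \right)} = -8 + v$ ($h{\left(v \right)} = v + 2 \left(-4\right) = v - 8 = -8 + v$)
$\frac{O{\left(5 \right)} - 205}{456 + h{\left(3 \right)}} = \frac{\left(3 + \frac{1}{5}\right) - 205}{456 + \left(-8 + 3\right)} = \frac{\left(3 + \frac{1}{5}\right) - 205}{456 - 5} = \frac{\frac{16}{5} - 205}{451} = \left(- \frac{1009}{5}\right) \frac{1}{451} = - \frac{1009}{2255}$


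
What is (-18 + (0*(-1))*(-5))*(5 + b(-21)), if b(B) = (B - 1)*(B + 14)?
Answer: -2862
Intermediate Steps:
b(B) = (-1 + B)*(14 + B)
(-18 + (0*(-1))*(-5))*(5 + b(-21)) = (-18 + (0*(-1))*(-5))*(5 + (-14 + (-21)² + 13*(-21))) = (-18 + 0*(-5))*(5 + (-14 + 441 - 273)) = (-18 + 0)*(5 + 154) = -18*159 = -2862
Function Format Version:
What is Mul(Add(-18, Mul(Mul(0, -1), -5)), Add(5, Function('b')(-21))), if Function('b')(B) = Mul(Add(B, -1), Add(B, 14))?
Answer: -2862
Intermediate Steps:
Function('b')(B) = Mul(Add(-1, B), Add(14, B))
Mul(Add(-18, Mul(Mul(0, -1), -5)), Add(5, Function('b')(-21))) = Mul(Add(-18, Mul(Mul(0, -1), -5)), Add(5, Add(-14, Pow(-21, 2), Mul(13, -21)))) = Mul(Add(-18, Mul(0, -5)), Add(5, Add(-14, 441, -273))) = Mul(Add(-18, 0), Add(5, 154)) = Mul(-18, 159) = -2862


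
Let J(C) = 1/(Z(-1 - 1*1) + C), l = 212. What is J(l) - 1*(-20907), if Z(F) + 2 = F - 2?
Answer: 4306843/206 ≈ 20907.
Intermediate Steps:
Z(F) = -4 + F (Z(F) = -2 + (F - 2) = -2 + (-2 + F) = -4 + F)
J(C) = 1/(-6 + C) (J(C) = 1/((-4 + (-1 - 1*1)) + C) = 1/((-4 + (-1 - 1)) + C) = 1/((-4 - 2) + C) = 1/(-6 + C))
J(l) - 1*(-20907) = 1/(-6 + 212) - 1*(-20907) = 1/206 + 20907 = 4306843/206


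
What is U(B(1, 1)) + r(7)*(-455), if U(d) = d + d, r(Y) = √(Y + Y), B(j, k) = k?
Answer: 2 - 455*√14 ≈ -1700.5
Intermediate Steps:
r(Y) = √2*√Y (r(Y) = √(2*Y) = √2*√Y)
U(d) = 2*d
U(B(1, 1)) + r(7)*(-455) = 2*1 + (√2*√7)*(-455) = 2 + √14*(-455) = 2 - 455*√14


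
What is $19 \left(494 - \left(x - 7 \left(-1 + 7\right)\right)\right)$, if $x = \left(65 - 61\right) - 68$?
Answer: $11400$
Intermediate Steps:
$x = -64$ ($x = 4 - 68 = -64$)
$19 \left(494 - \left(x - 7 \left(-1 + 7\right)\right)\right) = 19 \left(494 + \left(7 \left(-1 + 7\right) - -64\right)\right) = 19 \left(494 + \left(7 \cdot 6 + 64\right)\right) = 19 \left(494 + \left(42 + 64\right)\right) = 19 \left(494 + 106\right) = 19 \cdot 600 = 11400$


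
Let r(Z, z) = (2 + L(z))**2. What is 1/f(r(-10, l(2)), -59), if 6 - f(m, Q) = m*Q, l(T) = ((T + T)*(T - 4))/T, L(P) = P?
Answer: 1/242 ≈ 0.0041322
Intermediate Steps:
l(T) = -8 + 2*T (l(T) = ((2*T)*(-4 + T))/T = (2*T*(-4 + T))/T = -8 + 2*T)
r(Z, z) = (2 + z)**2
f(m, Q) = 6 - Q*m (f(m, Q) = 6 - m*Q = 6 - Q*m)
1/f(r(-10, l(2)), -59) = 1/(6 - 1*(-59)*(2 + (-8 + 2*2))**2) = 1/(6 - 1*(-59)*(2 + (-8 + 4))**2) = 1/(6 - 1*(-59)*(2 - 4)**2) = 1/(6 - 1*(-59)*(-2)**2) = 1/(6 - 1*(-59)*4) = 1/(6 + 236) = 1/242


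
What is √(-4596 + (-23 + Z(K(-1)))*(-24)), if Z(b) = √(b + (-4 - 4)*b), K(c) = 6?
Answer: 2*√(-1011 - 6*I*√42) ≈ 1.2227 - 63.604*I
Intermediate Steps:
Z(b) = √7*√(-b) (Z(b) = √(b - 8*b) = √(-7*b) = √7*√(-b))
√(-4596 + (-23 + Z(K(-1)))*(-24)) = √(-4596 + (-23 + √7*√(-1*6))*(-24)) = √(-4596 + (-23 + √7*√(-6))*(-24)) = √(-4596 + (-23 + √7*(I*√6))*(-24)) = √(-4596 + (-23 + I*√42)*(-24)) = √(-4596 + (552 - 24*I*√42)) = √(-4044 - 24*I*√42)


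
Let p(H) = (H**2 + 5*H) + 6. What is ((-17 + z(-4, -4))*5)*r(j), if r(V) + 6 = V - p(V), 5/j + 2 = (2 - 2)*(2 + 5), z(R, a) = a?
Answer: 3465/4 ≈ 866.25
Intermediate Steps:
p(H) = 6 + H**2 + 5*H
j = -5/2 (j = 5/(-2 + (2 - 2)*(2 + 5)) = 5/(-2 + 0*7) = 5/(-2 + 0) = 5/(-2) = 5*(-1/2) = -5/2 ≈ -2.5000)
r(V) = -12 - V**2 - 4*V (r(V) = -6 + (V - (6 + V**2 + 5*V)) = -6 + (V + (-6 - V**2 - 5*V)) = -6 + (-6 - V**2 - 4*V) = -12 - V**2 - 4*V)
((-17 + z(-4, -4))*5)*r(j) = ((-17 - 4)*5)*(-12 - (-5/2)**2 - 4*(-5/2)) = (-21*5)*(-12 - 1*25/4 + 10) = -105*(-12 - 25/4 + 10) = -105*(-33/4) = 3465/4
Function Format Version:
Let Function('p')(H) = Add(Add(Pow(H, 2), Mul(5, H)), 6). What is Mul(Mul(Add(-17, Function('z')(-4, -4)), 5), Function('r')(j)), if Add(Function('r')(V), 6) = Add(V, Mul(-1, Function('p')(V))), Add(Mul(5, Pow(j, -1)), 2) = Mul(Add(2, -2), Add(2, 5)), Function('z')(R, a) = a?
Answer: Rational(3465, 4) ≈ 866.25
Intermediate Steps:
Function('p')(H) = Add(6, Pow(H, 2), Mul(5, H))
j = Rational(-5, 2) (j = Mul(5, Pow(Add(-2, Mul(Add(2, -2), Add(2, 5))), -1)) = Mul(5, Pow(Add(-2, Mul(0, 7)), -1)) = Mul(5, Pow(Add(-2, 0), -1)) = Mul(5, Pow(-2, -1)) = Mul(5, Rational(-1, 2)) = Rational(-5, 2) ≈ -2.5000)
Function('r')(V) = Add(-12, Mul(-1, Pow(V, 2)), Mul(-4, V)) (Function('r')(V) = Add(-6, Add(V, Mul(-1, Add(6, Pow(V, 2), Mul(5, V))))) = Add(-6, Add(V, Add(-6, Mul(-1, Pow(V, 2)), Mul(-5, V)))) = Add(-6, Add(-6, Mul(-1, Pow(V, 2)), Mul(-4, V))) = Add(-12, Mul(-1, Pow(V, 2)), Mul(-4, V)))
Mul(Mul(Add(-17, Function('z')(-4, -4)), 5), Function('r')(j)) = Mul(Mul(Add(-17, -4), 5), Add(-12, Mul(-1, Pow(Rational(-5, 2), 2)), Mul(-4, Rational(-5, 2)))) = Mul(Mul(-21, 5), Add(-12, Mul(-1, Rational(25, 4)), 10)) = Mul(-105, Add(-12, Rational(-25, 4), 10)) = Mul(-105, Rational(-33, 4)) = Rational(3465, 4)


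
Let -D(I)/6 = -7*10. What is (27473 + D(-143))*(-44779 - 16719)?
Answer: -1715363714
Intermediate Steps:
D(I) = 420 (D(I) = -(-42)*10 = -6*(-70) = 420)
(27473 + D(-143))*(-44779 - 16719) = (27473 + 420)*(-44779 - 16719) = 27893*(-61498) = -1715363714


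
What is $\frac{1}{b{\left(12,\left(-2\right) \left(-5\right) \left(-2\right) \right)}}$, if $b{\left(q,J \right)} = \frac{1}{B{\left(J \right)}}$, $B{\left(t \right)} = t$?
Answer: $-20$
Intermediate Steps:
$b{\left(q,J \right)} = \frac{1}{J}$
$\frac{1}{b{\left(12,\left(-2\right) \left(-5\right) \left(-2\right) \right)}} = \frac{1}{\frac{1}{\left(-2\right) \left(-5\right) \left(-2\right)}} = \frac{1}{\frac{1}{10 \left(-2\right)}} = \frac{1}{\frac{1}{-20}} = \frac{1}{- \frac{1}{20}} = -20$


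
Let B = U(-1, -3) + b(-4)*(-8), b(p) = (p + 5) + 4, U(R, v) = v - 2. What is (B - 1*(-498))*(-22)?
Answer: -9966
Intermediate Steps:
U(R, v) = -2 + v
b(p) = 9 + p (b(p) = (5 + p) + 4 = 9 + p)
B = -45 (B = (-2 - 3) + (9 - 4)*(-8) = -5 + 5*(-8) = -5 - 40 = -45)
(B - 1*(-498))*(-22) = (-45 - 1*(-498))*(-22) = (-45 + 498)*(-22) = 453*(-22) = -9966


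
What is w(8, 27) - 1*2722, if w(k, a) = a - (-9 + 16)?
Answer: -2702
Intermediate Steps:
w(k, a) = -7 + a (w(k, a) = a - 1*7 = a - 7 = -7 + a)
w(8, 27) - 1*2722 = (-7 + 27) - 1*2722 = 20 - 2722 = -2702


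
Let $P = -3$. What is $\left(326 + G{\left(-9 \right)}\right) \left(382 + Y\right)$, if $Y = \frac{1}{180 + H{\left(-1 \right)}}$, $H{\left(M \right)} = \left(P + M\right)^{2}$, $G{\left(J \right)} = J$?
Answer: $\frac{23734741}{196} \approx 1.211 \cdot 10^{5}$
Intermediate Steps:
$H{\left(M \right)} = \left(-3 + M\right)^{2}$
$Y = \frac{1}{196}$ ($Y = \frac{1}{180 + \left(-3 - 1\right)^{2}} = \frac{1}{180 + \left(-4\right)^{2}} = \frac{1}{180 + 16} = \frac{1}{196} \approx 0.005102$)
$\left(326 + G{\left(-9 \right)}\right) \left(382 + Y\right) = \left(326 - 9\right) \left(382 + \frac{1}{196}\right) = 317 \cdot \frac{74873}{196} = \frac{23734741}{196}$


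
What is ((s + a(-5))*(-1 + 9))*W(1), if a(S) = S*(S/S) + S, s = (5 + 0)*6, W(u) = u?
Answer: 160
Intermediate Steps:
s = 30 (s = 5*6 = 30)
a(S) = 2*S (a(S) = S*1 + S = S + S = 2*S)
((s + a(-5))*(-1 + 9))*W(1) = ((30 + 2*(-5))*(-1 + 9))*1 = ((30 - 10)*8)*1 = (20*8)*1 = 160*1 = 160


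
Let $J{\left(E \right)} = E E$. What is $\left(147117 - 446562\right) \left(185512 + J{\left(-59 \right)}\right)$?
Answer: $-56593008885$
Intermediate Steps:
$J{\left(E \right)} = E^{2}$
$\left(147117 - 446562\right) \left(185512 + J{\left(-59 \right)}\right) = \left(147117 - 446562\right) \left(185512 + \left(-59\right)^{2}\right) = - 299445 \left(185512 + 3481\right) = \left(-299445\right) 188993 = -56593008885$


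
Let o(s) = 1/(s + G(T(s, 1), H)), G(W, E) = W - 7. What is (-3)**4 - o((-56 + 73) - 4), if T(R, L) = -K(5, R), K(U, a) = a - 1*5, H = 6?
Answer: 163/2 ≈ 81.500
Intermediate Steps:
K(U, a) = -5 + a (K(U, a) = a - 5 = -5 + a)
T(R, L) = 5 - R (T(R, L) = -(-5 + R) = 5 - R)
G(W, E) = -7 + W
o(s) = -1/2 (o(s) = 1/(s + (-7 + (5 - s))) = 1/(s + (-2 - s)) = 1/(-2) = -1/2)
(-3)**4 - o((-56 + 73) - 4) = (-3)**4 - 1*(-1/2) = 81 + 1/2 = 163/2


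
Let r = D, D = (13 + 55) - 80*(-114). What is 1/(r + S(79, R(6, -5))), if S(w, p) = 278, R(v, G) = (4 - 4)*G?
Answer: 1/9466 ≈ 0.00010564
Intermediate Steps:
R(v, G) = 0 (R(v, G) = 0*G = 0)
D = 9188 (D = 68 + 9120 = 9188)
r = 9188
1/(r + S(79, R(6, -5))) = 1/(9188 + 278) = 1/9466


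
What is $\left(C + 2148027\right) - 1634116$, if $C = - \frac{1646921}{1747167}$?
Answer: $\frac{897886693216}{1747167} \approx 5.1391 \cdot 10^{5}$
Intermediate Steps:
$C = - \frac{1646921}{1747167}$ ($C = \left(-1646921\right) \frac{1}{1747167} = - \frac{1646921}{1747167} \approx -0.94262$)
$\left(C + 2148027\right) - 1634116 = \left(- \frac{1646921}{1747167} + 2148027\right) - 1634116 = \frac{3752960242588}{1747167} - 1634116 = \frac{897886693216}{1747167}$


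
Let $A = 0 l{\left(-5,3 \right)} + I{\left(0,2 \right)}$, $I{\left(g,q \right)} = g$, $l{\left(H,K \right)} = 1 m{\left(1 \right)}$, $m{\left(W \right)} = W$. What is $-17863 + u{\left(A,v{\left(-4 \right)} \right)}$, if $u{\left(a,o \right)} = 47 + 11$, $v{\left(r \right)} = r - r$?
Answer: $-17805$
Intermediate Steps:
$l{\left(H,K \right)} = 1$ ($l{\left(H,K \right)} = 1 \cdot 1 = 1$)
$v{\left(r \right)} = 0$
$A = 0$ ($A = 0 \cdot 1 + 0 = 0 + 0 = 0$)
$u{\left(a,o \right)} = 58$
$-17863 + u{\left(A,v{\left(-4 \right)} \right)} = -17863 + 58 = -17805$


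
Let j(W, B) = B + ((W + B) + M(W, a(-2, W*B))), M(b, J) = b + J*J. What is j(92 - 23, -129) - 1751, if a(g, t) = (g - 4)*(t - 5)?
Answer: 2855404225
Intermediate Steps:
a(g, t) = (-5 + t)*(-4 + g) (a(g, t) = (-4 + g)*(-5 + t) = (-5 + t)*(-4 + g))
M(b, J) = b + J²
j(W, B) = (30 - 6*B*W)² + 2*B + 2*W (j(W, B) = B + ((W + B) + (W + (20 - 5*(-2) - 4*W*B - 2*W*B)²)) = B + ((B + W) + (W + (20 + 10 - 4*B*W - 2*B*W)²)) = B + ((B + W) + (W + (30 - 6*B*W)²)) = B + (B + (30 - 6*B*W)² + 2*W) = (30 - 6*B*W)² + 2*B + 2*W)
j(92 - 23, -129) - 1751 = (2*(-129) + 2*(92 - 23) + 36*(-5 - 129*(92 - 23))²) - 1751 = (-258 + 2*69 + 36*(-5 - 129*69)²) - 1751 = (-258 + 138 + 36*(-5 - 8901)²) - 1751 = (-258 + 138 + 36*(-8906)²) - 1751 = (-258 + 138 + 36*79316836) - 1751 = (-258 + 138 + 2855406096) - 1751 = 2855405976 - 1751 = 2855404225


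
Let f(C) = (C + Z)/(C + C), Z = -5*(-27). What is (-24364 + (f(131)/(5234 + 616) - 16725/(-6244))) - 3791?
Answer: -302043439513/10728900 ≈ -28152.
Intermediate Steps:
Z = 135
f(C) = (135 + C)/(2*C) (f(C) = (C + 135)/(C + C) = (135 + C)/((2*C)) = (135 + C)*(1/(2*C)) = (135 + C)/(2*C))
(-24364 + (f(131)/(5234 + 616) - 16725/(-6244))) - 3791 = (-24364 + (((½)*(135 + 131)/131)/(5234 + 616) - 16725/(-6244))) - 3791 = (-24364 + (((½)*(1/131)*266)/5850 - 16725*(-1/6244))) - 3791 = (-24364 + ((133/131)*(1/5850) + 75/28)) - 3791 = (-24364 + (133/766350 + 75/28)) - 3791 = (-24364 + 28739987/10728900) - 3791 = -261370179613/10728900 - 3791 = -302043439513/10728900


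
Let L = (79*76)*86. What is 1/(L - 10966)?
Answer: 1/505378 ≈ 1.9787e-6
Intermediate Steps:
L = 516344 (L = 6004*86 = 516344)
1/(L - 10966) = 1/(516344 - 10966) = 1/505378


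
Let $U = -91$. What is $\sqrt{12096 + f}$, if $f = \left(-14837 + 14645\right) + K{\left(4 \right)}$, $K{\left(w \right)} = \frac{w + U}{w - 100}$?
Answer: $\frac{\sqrt{761914}}{8} \approx 109.11$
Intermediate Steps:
$K{\left(w \right)} = \frac{-91 + w}{-100 + w}$ ($K{\left(w \right)} = \frac{w - 91}{w - 100} = \frac{-91 + w}{-100 + w}$)
$f = - \frac{6115}{32}$ ($f = \left(-14837 + 14645\right) + \frac{-91 + 4}{-100 + 4} = -192 + \frac{1}{-96} \left(-87\right) = -192 - - \frac{29}{32} = -192 + \frac{29}{32} = - \frac{6115}{32} \approx -191.09$)
$\sqrt{12096 + f} = \sqrt{12096 - \frac{6115}{32}} = \sqrt{\frac{380957}{32}} = \frac{\sqrt{761914}}{8}$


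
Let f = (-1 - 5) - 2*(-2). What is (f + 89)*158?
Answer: 13746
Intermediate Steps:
f = -2 (f = -6 + 4 = -2)
(f + 89)*158 = (-2 + 89)*158 = 87*158 = 13746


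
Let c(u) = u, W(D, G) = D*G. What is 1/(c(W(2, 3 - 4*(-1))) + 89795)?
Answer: 1/89809 ≈ 1.1135e-5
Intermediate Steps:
1/(c(W(2, 3 - 4*(-1))) + 89795) = 1/(2*(3 - 4*(-1)) + 89795) = 1/(2*(3 + 4) + 89795) = 1/(2*7 + 89795) = 1/(14 + 89795) = 1/89809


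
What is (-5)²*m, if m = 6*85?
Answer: 12750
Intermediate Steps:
m = 510
(-5)²*m = (-5)²*510 = 25*510 = 12750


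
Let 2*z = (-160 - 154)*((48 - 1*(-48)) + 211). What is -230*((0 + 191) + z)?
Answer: 11041840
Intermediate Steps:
z = -48199 (z = ((-160 - 154)*((48 - 1*(-48)) + 211))/2 = (-314*((48 + 48) + 211))/2 = (-314*(96 + 211))/2 = (-314*307)/2 = (½)*(-96398) = -48199)
-230*((0 + 191) + z) = -230*((0 + 191) - 48199) = -230*(191 - 48199) = -230*(-48008) = 11041840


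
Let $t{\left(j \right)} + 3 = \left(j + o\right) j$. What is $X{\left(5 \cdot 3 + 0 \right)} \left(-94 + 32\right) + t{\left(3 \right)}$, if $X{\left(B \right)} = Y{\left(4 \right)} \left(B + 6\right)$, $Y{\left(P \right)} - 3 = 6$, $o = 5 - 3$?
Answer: $-11706$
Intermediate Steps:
$o = 2$ ($o = 5 - 3 = 2$)
$Y{\left(P \right)} = 9$ ($Y{\left(P \right)} = 3 + 6 = 9$)
$X{\left(B \right)} = 54 + 9 B$ ($X{\left(B \right)} = 9 \left(B + 6\right) = 9 \left(6 + B\right) = 54 + 9 B$)
$t{\left(j \right)} = -3 + j \left(2 + j\right)$ ($t{\left(j \right)} = -3 + \left(j + 2\right) j = -3 + \left(2 + j\right) j = -3 + j \left(2 + j\right)$)
$X{\left(5 \cdot 3 + 0 \right)} \left(-94 + 32\right) + t{\left(3 \right)} = \left(54 + 9 \left(5 \cdot 3 + 0\right)\right) \left(-94 + 32\right) + \left(-3 + 3^{2} + 2 \cdot 3\right) = \left(54 + 9 \left(15 + 0\right)\right) \left(-62\right) + \left(-3 + 9 + 6\right) = \left(54 + 9 \cdot 15\right) \left(-62\right) + 12 = \left(54 + 135\right) \left(-62\right) + 12 = 189 \left(-62\right) + 12 = -11718 + 12 = -11706$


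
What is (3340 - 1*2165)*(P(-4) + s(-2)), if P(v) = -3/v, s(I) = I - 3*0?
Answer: -5875/4 ≈ -1468.8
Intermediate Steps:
s(I) = I (s(I) = I + 0 = I)
(3340 - 1*2165)*(P(-4) + s(-2)) = (3340 - 1*2165)*(-3/(-4) - 2) = (3340 - 2165)*(-3*(-¼) - 2) = 1175*(¾ - 2) = 1175*(-5/4) = -5875/4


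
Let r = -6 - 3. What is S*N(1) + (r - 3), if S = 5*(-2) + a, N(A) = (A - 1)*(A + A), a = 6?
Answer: -12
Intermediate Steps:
N(A) = 2*A*(-1 + A) (N(A) = (-1 + A)*(2*A) = 2*A*(-1 + A))
S = -4 (S = 5*(-2) + 6 = -10 + 6 = -4)
r = -9
S*N(1) + (r - 3) = -8*(-1 + 1) + (-9 - 3) = -8*0 - 12 = -4*0 - 12 = 0 - 12 = -12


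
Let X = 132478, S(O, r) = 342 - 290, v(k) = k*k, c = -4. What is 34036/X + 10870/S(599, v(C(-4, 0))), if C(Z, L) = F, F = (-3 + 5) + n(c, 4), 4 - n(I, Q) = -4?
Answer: 360451433/1722214 ≈ 209.30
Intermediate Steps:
n(I, Q) = 8 (n(I, Q) = 4 - 1*(-4) = 4 + 4 = 8)
F = 10 (F = (-3 + 5) + 8 = 2 + 8 = 10)
C(Z, L) = 10
v(k) = k²
S(O, r) = 52
34036/X + 10870/S(599, v(C(-4, 0))) = 34036/132478 + 10870/52 = 34036*(1/132478) + 10870*(1/52) = 17018/66239 + 5435/26 = 360451433/1722214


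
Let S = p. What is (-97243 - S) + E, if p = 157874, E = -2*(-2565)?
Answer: -249987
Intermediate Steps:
E = 5130
S = 157874
(-97243 - S) + E = (-97243 - 1*157874) + 5130 = (-97243 - 157874) + 5130 = -255117 + 5130 = -249987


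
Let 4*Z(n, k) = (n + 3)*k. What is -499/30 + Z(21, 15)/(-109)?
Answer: -57091/3270 ≈ -17.459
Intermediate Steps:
Z(n, k) = k*(3 + n)/4 (Z(n, k) = ((n + 3)*k)/4 = ((3 + n)*k)/4 = (k*(3 + n))/4 = k*(3 + n)/4)
-499/30 + Z(21, 15)/(-109) = -499/30 + ((1/4)*15*(3 + 21))/(-109) = -499*1/30 + ((1/4)*15*24)*(-1/109) = -499/30 + 90*(-1/109) = -499/30 - 90/109 = -57091/3270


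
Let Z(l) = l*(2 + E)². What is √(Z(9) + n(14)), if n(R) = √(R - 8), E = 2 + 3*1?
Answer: √(441 + √6) ≈ 21.058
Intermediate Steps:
E = 5 (E = 2 + 3 = 5)
n(R) = √(-8 + R)
Z(l) = 49*l (Z(l) = l*(2 + 5)² = l*7² = l*49 = 49*l)
√(Z(9) + n(14)) = √(49*9 + √(-8 + 14)) = √(441 + √6)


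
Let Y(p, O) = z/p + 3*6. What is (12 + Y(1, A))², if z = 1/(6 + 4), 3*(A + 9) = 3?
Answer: 90601/100 ≈ 906.01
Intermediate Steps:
A = -8 (A = -9 + (⅓)*3 = -9 + 1 = -8)
z = ⅒ (z = 1/10 = ⅒ ≈ 0.10000)
Y(p, O) = 18 + 1/(10*p) (Y(p, O) = 1/(10*p) + 3*6 = 1/(10*p) + 18 = 18 + 1/(10*p))
(12 + Y(1, A))² = (12 + (18 + (⅒)/1))² = (12 + (18 + (⅒)*1))² = (12 + (18 + ⅒))² = (12 + 181/10)² = (301/10)² = 90601/100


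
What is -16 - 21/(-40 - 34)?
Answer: -1163/74 ≈ -15.716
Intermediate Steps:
-16 - 21/(-40 - 34) = -16 - 21/(-74) = -16 - 21*(-1/74) = -16 + 21/74 = -1163/74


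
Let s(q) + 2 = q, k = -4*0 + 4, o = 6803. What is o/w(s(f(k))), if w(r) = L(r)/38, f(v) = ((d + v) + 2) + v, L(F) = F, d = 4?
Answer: 129257/6 ≈ 21543.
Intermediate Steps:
k = 4 (k = 0 + 4 = 4)
f(v) = 6 + 2*v (f(v) = ((4 + v) + 2) + v = (6 + v) + v = 6 + 2*v)
s(q) = -2 + q
w(r) = r/38
o/w(s(f(k))) = 6803/(((-2 + (6 + 2*4))/38)) = 6803/(((-2 + (6 + 8))/38)) = 6803/(((-2 + 14)/38)) = 6803/(((1/38)*12)) = 6803/(6/19) = 6803*(19/6) = 129257/6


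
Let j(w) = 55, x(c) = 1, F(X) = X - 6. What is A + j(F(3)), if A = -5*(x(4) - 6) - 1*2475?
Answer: -2395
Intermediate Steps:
F(X) = -6 + X
A = -2450 (A = -5*(1 - 6) - 1*2475 = -5*(-5) - 2475 = 25 - 2475 = -2450)
A + j(F(3)) = -2450 + 55 = -2395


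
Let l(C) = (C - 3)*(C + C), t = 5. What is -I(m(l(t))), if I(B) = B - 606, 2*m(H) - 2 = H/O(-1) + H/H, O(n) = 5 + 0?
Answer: 1205/2 ≈ 602.50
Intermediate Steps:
l(C) = 2*C*(-3 + C) (l(C) = (-3 + C)*(2*C) = 2*C*(-3 + C))
O(n) = 5
m(H) = 3/2 + H/10 (m(H) = 1 + (H/5 + H/H)/2 = 1 + (H*(⅕) + 1)/2 = 1 + (H/5 + 1)/2 = 1 + (1 + H/5)/2 = 1 + (½ + H/10) = 3/2 + H/10)
I(B) = -606 + B
-I(m(l(t))) = -(-606 + (3/2 + (2*5*(-3 + 5))/10)) = -(-606 + (3/2 + (2*5*2)/10)) = -(-606 + (3/2 + (⅒)*20)) = -(-606 + (3/2 + 2)) = -(-606 + 7/2) = -1*(-1205/2) = 1205/2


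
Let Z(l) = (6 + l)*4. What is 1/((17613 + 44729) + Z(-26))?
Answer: 1/62262 ≈ 1.6061e-5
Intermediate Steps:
Z(l) = 24 + 4*l
1/((17613 + 44729) + Z(-26)) = 1/((17613 + 44729) + (24 + 4*(-26))) = 1/(62342 + (24 - 104)) = 1/(62342 - 80) = 1/62262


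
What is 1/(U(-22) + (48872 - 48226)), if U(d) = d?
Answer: 1/624 ≈ 0.0016026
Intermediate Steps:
1/(U(-22) + (48872 - 48226)) = 1/(-22 + (48872 - 48226)) = 1/(-22 + 646) = 1/624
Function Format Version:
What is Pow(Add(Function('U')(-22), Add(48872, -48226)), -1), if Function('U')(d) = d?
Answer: Rational(1, 624) ≈ 0.0016026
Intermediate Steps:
Pow(Add(Function('U')(-22), Add(48872, -48226)), -1) = Pow(Add(-22, Add(48872, -48226)), -1) = Pow(Add(-22, 646), -1) = Pow(624, -1) = Rational(1, 624)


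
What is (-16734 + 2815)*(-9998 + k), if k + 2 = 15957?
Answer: -82915483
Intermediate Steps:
k = 15955 (k = -2 + 15957 = 15955)
(-16734 + 2815)*(-9998 + k) = (-16734 + 2815)*(-9998 + 15955) = -13919*5957 = -82915483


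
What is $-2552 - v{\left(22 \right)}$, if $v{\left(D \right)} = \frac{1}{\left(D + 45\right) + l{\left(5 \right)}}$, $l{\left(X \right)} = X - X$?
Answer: $- \frac{170985}{67} \approx -2552.0$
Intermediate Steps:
$l{\left(X \right)} = 0$
$v{\left(D \right)} = \frac{1}{45 + D}$ ($v{\left(D \right)} = \frac{1}{\left(D + 45\right) + 0} = \frac{1}{\left(45 + D\right) + 0} = \frac{1}{45 + D}$)
$-2552 - v{\left(22 \right)} = -2552 - \frac{1}{45 + 22} = -2552 - \frac{1}{67} = - \frac{170985}{67}$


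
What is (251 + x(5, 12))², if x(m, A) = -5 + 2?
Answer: 61504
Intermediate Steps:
x(m, A) = -3
(251 + x(5, 12))² = (251 - 3)² = 248² = 61504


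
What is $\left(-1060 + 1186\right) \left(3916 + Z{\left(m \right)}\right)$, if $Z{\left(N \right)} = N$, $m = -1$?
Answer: $493290$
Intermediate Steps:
$\left(-1060 + 1186\right) \left(3916 + Z{\left(m \right)}\right) = \left(-1060 + 1186\right) \left(3916 - 1\right) = 126 \cdot 3915 = 493290$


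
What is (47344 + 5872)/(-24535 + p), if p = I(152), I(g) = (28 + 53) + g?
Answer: -26608/12151 ≈ -2.1898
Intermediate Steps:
I(g) = 81 + g
p = 233 (p = 81 + 152 = 233)
(47344 + 5872)/(-24535 + p) = (47344 + 5872)/(-24535 + 233) = 53216/(-24302) = 53216*(-1/24302) = -26608/12151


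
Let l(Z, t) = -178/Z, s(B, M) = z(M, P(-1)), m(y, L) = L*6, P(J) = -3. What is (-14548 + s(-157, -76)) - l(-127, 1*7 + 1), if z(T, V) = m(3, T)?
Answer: -1905686/127 ≈ -15005.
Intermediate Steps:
m(y, L) = 6*L
z(T, V) = 6*T
s(B, M) = 6*M
(-14548 + s(-157, -76)) - l(-127, 1*7 + 1) = (-14548 + 6*(-76)) - (-178)/(-127) = (-14548 - 456) - (-178)*(-1)/127 = -15004 - 1*178/127 = -15004 - 178/127 = -1905686/127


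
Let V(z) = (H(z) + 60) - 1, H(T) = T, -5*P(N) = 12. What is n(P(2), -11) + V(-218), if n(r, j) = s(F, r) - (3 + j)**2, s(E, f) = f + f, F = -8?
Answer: -1139/5 ≈ -227.80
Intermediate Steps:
P(N) = -12/5 (P(N) = -1/5*12 = -12/5)
s(E, f) = 2*f
n(r, j) = -(3 + j)**2 + 2*r (n(r, j) = 2*r - (3 + j)**2 = -(3 + j)**2 + 2*r)
V(z) = 59 + z (V(z) = (z + 60) - 1 = (60 + z) - 1 = 59 + z)
n(P(2), -11) + V(-218) = (-(3 - 11)**2 + 2*(-12/5)) + (59 - 218) = (-1*(-8)**2 - 24/5) - 159 = (-1*64 - 24/5) - 159 = (-64 - 24/5) - 159 = -344/5 - 159 = -1139/5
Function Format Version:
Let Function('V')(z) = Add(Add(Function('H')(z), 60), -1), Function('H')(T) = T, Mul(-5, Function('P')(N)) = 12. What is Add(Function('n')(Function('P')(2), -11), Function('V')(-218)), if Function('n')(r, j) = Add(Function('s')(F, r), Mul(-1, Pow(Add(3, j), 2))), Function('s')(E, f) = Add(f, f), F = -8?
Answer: Rational(-1139, 5) ≈ -227.80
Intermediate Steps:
Function('P')(N) = Rational(-12, 5) (Function('P')(N) = Mul(Rational(-1, 5), 12) = Rational(-12, 5))
Function('s')(E, f) = Mul(2, f)
Function('n')(r, j) = Add(Mul(-1, Pow(Add(3, j), 2)), Mul(2, r)) (Function('n')(r, j) = Add(Mul(2, r), Mul(-1, Pow(Add(3, j), 2))) = Add(Mul(-1, Pow(Add(3, j), 2)), Mul(2, r)))
Function('V')(z) = Add(59, z) (Function('V')(z) = Add(Add(z, 60), -1) = Add(Add(60, z), -1) = Add(59, z))
Add(Function('n')(Function('P')(2), -11), Function('V')(-218)) = Add(Add(Mul(-1, Pow(Add(3, -11), 2)), Mul(2, Rational(-12, 5))), Add(59, -218)) = Add(Add(Mul(-1, Pow(-8, 2)), Rational(-24, 5)), -159) = Add(Add(Mul(-1, 64), Rational(-24, 5)), -159) = Add(Add(-64, Rational(-24, 5)), -159) = Add(Rational(-344, 5), -159) = Rational(-1139, 5)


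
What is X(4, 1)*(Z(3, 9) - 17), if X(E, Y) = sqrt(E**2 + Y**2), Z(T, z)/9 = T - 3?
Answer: -17*sqrt(17) ≈ -70.093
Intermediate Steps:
Z(T, z) = -27 + 9*T (Z(T, z) = 9*(T - 3) = 9*(-3 + T) = -27 + 9*T)
X(4, 1)*(Z(3, 9) - 17) = sqrt(4**2 + 1**2)*((-27 + 9*3) - 17) = sqrt(16 + 1)*((-27 + 27) - 17) = sqrt(17)*(0 - 17) = sqrt(17)*(-17) = -17*sqrt(17)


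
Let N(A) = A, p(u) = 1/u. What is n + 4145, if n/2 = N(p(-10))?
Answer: 20724/5 ≈ 4144.8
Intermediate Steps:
p(u) = 1/u
n = -⅕ (n = 2/(-10) = 2*(-⅒) = -⅕ ≈ -0.20000)
n + 4145 = -⅕ + 4145 = 20724/5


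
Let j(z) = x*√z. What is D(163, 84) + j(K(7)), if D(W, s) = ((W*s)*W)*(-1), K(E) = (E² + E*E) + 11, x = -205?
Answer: -2231796 - 205*√109 ≈ -2.2339e+6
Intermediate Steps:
K(E) = 11 + 2*E² (K(E) = (E² + E²) + 11 = 2*E² + 11 = 11 + 2*E²)
j(z) = -205*√z
D(W, s) = -s*W² (D(W, s) = (s*W²)*(-1) = -s*W²)
D(163, 84) + j(K(7)) = -1*84*163² - 205*√(11 + 2*7²) = -1*84*26569 - 205*√(11 + 2*49) = -2231796 - 205*√(11 + 98) = -2231796 - 205*√109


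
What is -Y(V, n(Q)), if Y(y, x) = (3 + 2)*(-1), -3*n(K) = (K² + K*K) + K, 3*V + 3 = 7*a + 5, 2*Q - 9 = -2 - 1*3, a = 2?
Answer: 5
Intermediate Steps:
Q = 2 (Q = 9/2 + (-2 - 1*3)/2 = 9/2 + (-2 - 3)/2 = 9/2 + (½)*(-5) = 9/2 - 5/2 = 2)
V = 16/3 (V = -1 + (7*2 + 5)/3 = -1 + (14 + 5)/3 = -1 + (⅓)*19 = -1 + 19/3 = 16/3 ≈ 5.3333)
n(K) = -2*K²/3 - K/3 (n(K) = -((K² + K*K) + K)/3 = -((K² + K²) + K)/3 = -(2*K² + K)/3 = -(K + 2*K²)/3 = -2*K²/3 - K/3)
Y(y, x) = -5 (Y(y, x) = 5*(-1) = -5)
-Y(V, n(Q)) = -1*(-5) = 5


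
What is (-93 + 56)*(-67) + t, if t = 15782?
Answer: 18261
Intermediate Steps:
(-93 + 56)*(-67) + t = (-93 + 56)*(-67) + 15782 = -37*(-67) + 15782 = 2479 + 15782 = 18261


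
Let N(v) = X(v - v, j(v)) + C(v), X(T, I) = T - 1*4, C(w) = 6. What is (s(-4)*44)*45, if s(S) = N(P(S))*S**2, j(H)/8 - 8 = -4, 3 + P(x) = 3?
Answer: 63360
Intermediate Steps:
P(x) = 0 (P(x) = -3 + 3 = 0)
j(H) = 32 (j(H) = 64 + 8*(-4) = 64 - 32 = 32)
X(T, I) = -4 + T (X(T, I) = T - 4 = -4 + T)
N(v) = 2 (N(v) = (-4 + (v - v)) + 6 = (-4 + 0) + 6 = -4 + 6 = 2)
s(S) = 2*S**2
(s(-4)*44)*45 = ((2*(-4)**2)*44)*45 = ((2*16)*44)*45 = (32*44)*45 = 1408*45 = 63360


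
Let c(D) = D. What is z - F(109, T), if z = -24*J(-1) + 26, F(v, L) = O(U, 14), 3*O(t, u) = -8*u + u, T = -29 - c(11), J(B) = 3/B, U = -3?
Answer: 392/3 ≈ 130.67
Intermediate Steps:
T = -40 (T = -29 - 1*11 = -29 - 11 = -40)
O(t, u) = -7*u/3 (O(t, u) = (-8*u + u)/3 = (-7*u)/3 = -7*u/3)
F(v, L) = -98/3 (F(v, L) = -7/3*14 = -98/3)
z = 98 (z = -72/(-1) + 26 = -72*(-1) + 26 = -24*(-3) + 26 = 72 + 26 = 98)
z - F(109, T) = 98 - 1*(-98/3) = 98 + 98/3 = 392/3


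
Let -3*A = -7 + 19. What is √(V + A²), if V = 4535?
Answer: √4551 ≈ 67.461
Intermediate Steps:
A = -4 (A = -(-7 + 19)/3 = -⅓*12 = -4)
√(V + A²) = √(4535 + (-4)²) = √(4535 + 16) = √4551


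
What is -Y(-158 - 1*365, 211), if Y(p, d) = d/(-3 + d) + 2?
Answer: -627/208 ≈ -3.0144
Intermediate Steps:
Y(p, d) = 2 + d/(-3 + d) (Y(p, d) = d/(-3 + d) + 2 = 2 + d/(-3 + d))
-Y(-158 - 1*365, 211) = -3*(-2 + 211)/(-3 + 211) = -3*209/208 = -1*627/208 = -627/208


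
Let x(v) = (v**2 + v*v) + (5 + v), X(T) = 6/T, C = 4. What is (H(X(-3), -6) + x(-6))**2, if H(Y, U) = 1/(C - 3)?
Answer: 5184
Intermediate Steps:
x(v) = 5 + v + 2*v**2 (x(v) = (v**2 + v**2) + (5 + v) = 2*v**2 + (5 + v) = 5 + v + 2*v**2)
H(Y, U) = 1 (H(Y, U) = 1/(4 - 3) = 1/1 = 1)
(H(X(-3), -6) + x(-6))**2 = (1 + (5 - 6 + 2*(-6)**2))**2 = (1 + (5 - 6 + 2*36))**2 = (1 + (5 - 6 + 72))**2 = (1 + 71)**2 = 72**2 = 5184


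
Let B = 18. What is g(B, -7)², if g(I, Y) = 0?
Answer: 0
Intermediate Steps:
g(B, -7)² = 0² = 0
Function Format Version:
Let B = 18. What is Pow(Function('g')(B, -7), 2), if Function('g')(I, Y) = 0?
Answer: 0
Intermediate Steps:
Pow(Function('g')(B, -7), 2) = Pow(0, 2) = 0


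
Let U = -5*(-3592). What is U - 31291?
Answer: -13331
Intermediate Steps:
U = 17960
U - 31291 = 17960 - 31291 = -13331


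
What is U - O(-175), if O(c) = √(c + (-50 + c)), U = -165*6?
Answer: -990 - 20*I ≈ -990.0 - 20.0*I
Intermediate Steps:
U = -990
O(c) = √(-50 + 2*c)
U - O(-175) = -990 - √(-50 + 2*(-175)) = -990 - √(-50 - 350) = -990 - √(-400) = -990 - 20*I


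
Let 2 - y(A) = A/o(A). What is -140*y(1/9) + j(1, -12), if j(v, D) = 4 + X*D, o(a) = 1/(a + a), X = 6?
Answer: -27908/81 ≈ -344.54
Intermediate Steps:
o(a) = 1/(2*a)
j(v, D) = 4 + 6*D
y(A) = 2 - 2*A**2 (y(A) = 2 - A/(1/(2*A)) = 2 - A*2*A = 2 - 2*A**2)
-140*y(1/9) + j(1, -12) = -140*(2 - 2*(1/9)**2) + (4 + 6*(-12)) = -140*(2 - 2*(1/9)**2) + (4 - 72) = -140*(2 - 2*1/81) - 68 = -140*(2 - 2/81) - 68 = -140*160/81 - 68 = -22400/81 - 68 = -27908/81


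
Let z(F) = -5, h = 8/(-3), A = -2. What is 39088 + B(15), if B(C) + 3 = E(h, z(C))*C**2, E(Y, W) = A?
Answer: 38635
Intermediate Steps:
h = -8/3 (h = 8*(-1/3) = -8/3 ≈ -2.6667)
E(Y, W) = -2
B(C) = -3 - 2*C**2
39088 + B(15) = 39088 + (-3 - 2*15**2) = 39088 + (-3 - 2*225) = 39088 + (-3 - 450) = 39088 - 453 = 38635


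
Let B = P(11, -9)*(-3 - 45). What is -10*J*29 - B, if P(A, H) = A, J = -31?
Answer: 9518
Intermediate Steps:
B = -528 (B = 11*(-3 - 45) = 11*(-48) = -528)
-10*J*29 - B = -10*(-31)*29 - 1*(-528) = 310*29 + 528 = 8990 + 528 = 9518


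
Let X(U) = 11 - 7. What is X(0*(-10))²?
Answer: 16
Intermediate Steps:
X(U) = 4
X(0*(-10))² = 4² = 16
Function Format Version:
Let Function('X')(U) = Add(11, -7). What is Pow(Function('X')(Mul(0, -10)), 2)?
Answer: 16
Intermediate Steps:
Function('X')(U) = 4
Pow(Function('X')(Mul(0, -10)), 2) = Pow(4, 2) = 16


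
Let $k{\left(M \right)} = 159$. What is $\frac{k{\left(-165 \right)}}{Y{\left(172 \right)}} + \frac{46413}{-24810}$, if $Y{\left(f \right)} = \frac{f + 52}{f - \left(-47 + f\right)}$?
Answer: $\frac{29168103}{926240} \approx 31.491$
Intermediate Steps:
$Y{\left(f \right)} = \frac{52}{47} + \frac{f}{47}$ ($Y{\left(f \right)} = \frac{52 + f}{47} = \left(52 + f\right) \frac{1}{47} = \frac{52}{47} + \frac{f}{47}$)
$\frac{k{\left(-165 \right)}}{Y{\left(172 \right)}} + \frac{46413}{-24810} = \frac{159}{\frac{52}{47} + \frac{1}{47} \cdot 172} + \frac{46413}{-24810} = \frac{159}{\frac{52}{47} + \frac{172}{47}} + 46413 \left(- \frac{1}{24810}\right) = \frac{159}{\frac{224}{47}} - \frac{15471}{8270} = 159 \cdot \frac{47}{224} - \frac{15471}{8270} = \frac{7473}{224} - \frac{15471}{8270} = \frac{29168103}{926240}$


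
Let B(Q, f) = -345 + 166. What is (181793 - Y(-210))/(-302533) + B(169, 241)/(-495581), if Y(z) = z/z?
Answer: -90038507745/149929606673 ≈ -0.60054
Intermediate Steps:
Y(z) = 1
B(Q, f) = -179
(181793 - Y(-210))/(-302533) + B(169, 241)/(-495581) = (181793 - 1*1)/(-302533) - 179/(-495581) = (181793 - 1)*(-1/302533) - 179*(-1/495581) = 181792*(-1/302533) + 179/495581 = -181792/302533 + 179/495581 = -90038507745/149929606673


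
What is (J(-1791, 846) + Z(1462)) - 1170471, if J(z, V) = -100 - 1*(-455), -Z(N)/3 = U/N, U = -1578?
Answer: -855352429/731 ≈ -1.1701e+6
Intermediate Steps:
Z(N) = 4734/N (Z(N) = -(-4734)/N = 4734/N)
J(z, V) = 355 (J(z, V) = -100 + 455 = 355)
(J(-1791, 846) + Z(1462)) - 1170471 = (355 + 4734/1462) - 1170471 = (355 + 4734*(1/1462)) - 1170471 = (355 + 2367/731) - 1170471 = 261872/731 - 1170471 = -855352429/731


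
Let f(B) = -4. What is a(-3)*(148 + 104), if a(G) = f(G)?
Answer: -1008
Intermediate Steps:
a(G) = -4
a(-3)*(148 + 104) = -4*(148 + 104) = -4*252 = -1008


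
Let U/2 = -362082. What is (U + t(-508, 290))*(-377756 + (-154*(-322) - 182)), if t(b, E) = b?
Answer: 237946051200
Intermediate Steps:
U = -724164 (U = 2*(-362082) = -724164)
(U + t(-508, 290))*(-377756 + (-154*(-322) - 182)) = (-724164 - 508)*(-377756 + (-154*(-322) - 182)) = -724672*(-377756 + (49588 - 182)) = -724672*(-377756 + 49406) = -724672*(-328350) = 237946051200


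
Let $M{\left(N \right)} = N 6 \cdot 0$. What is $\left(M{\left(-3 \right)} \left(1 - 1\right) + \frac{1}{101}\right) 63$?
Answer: $\frac{63}{101} \approx 0.62376$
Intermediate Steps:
$M{\left(N \right)} = 0$ ($M{\left(N \right)} = 6 N 0 = 0$)
$\left(M{\left(-3 \right)} \left(1 - 1\right) + \frac{1}{101}\right) 63 = \left(0 \left(1 - 1\right) + \frac{1}{101}\right) 63 = \left(0 \cdot 0 + \frac{1}{101}\right) 63 = \left(0 + \frac{1}{101}\right) 63 = \frac{1}{101} \cdot 63 = \frac{63}{101}$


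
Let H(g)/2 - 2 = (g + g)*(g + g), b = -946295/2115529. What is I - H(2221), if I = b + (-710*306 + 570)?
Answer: -83942968890533/2115529 ≈ -3.9679e+7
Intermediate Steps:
b = -946295/2115529 (b = -946295*1/2115529 = -946295/2115529 ≈ -0.44731)
H(g) = 4 + 8*g² (H(g) = 4 + 2*((g + g)*(g + g)) = 4 + 2*((2*g)*(2*g)) = 4 + 2*(4*g²) = 4 + 8*g²)
I = -458414925305/2115529 (I = -946295/2115529 + (-710*306 + 570) = -946295/2115529 + (-217260 + 570) = -946295/2115529 - 216690 = -458414925305/2115529 ≈ -2.1669e+5)
I - H(2221) = -458414925305/2115529 - (4 + 8*2221²) = -458414925305/2115529 - (4 + 8*4932841) = -458414925305/2115529 - (4 + 39462728) = -458414925305/2115529 - 1*39462732 = -458414925305/2115529 - 39462732 = -83942968890533/2115529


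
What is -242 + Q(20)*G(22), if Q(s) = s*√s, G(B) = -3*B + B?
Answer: -242 - 1760*√5 ≈ -4177.5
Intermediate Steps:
G(B) = -2*B
Q(s) = s^(3/2)
-242 + Q(20)*G(22) = -242 + 20^(3/2)*(-2*22) = -242 + (40*√5)*(-44) = -242 - 1760*√5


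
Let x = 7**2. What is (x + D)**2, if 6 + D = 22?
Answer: 4225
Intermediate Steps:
D = 16 (D = -6 + 22 = 16)
x = 49
(x + D)**2 = (49 + 16)**2 = 65**2 = 4225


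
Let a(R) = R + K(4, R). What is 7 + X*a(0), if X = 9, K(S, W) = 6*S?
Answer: 223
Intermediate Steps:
a(R) = 24 + R (a(R) = R + 6*4 = R + 24 = 24 + R)
7 + X*a(0) = 7 + 9*(24 + 0) = 7 + 9*24 = 7 + 216 = 223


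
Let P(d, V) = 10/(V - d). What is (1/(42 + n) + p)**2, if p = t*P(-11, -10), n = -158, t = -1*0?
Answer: 1/13456 ≈ 7.4316e-5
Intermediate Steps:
t = 0
p = 0 (p = 0*(10/(-10 - 1*(-11))) = 0*(10/(-10 + 11)) = 0*(10/1) = 0*(10*1) = 0*10 = 0)
(1/(42 + n) + p)**2 = (1/(42 - 158) + 0)**2 = (1/(-116) + 0)**2 = (-1/116 + 0)**2 = (-1/116)**2 = 1/13456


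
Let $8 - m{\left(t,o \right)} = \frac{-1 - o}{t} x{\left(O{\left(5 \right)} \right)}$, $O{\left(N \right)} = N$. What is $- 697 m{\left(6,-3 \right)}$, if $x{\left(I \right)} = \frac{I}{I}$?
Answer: $- \frac{16031}{3} \approx -5343.7$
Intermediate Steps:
$x{\left(I \right)} = 1$
$m{\left(t,o \right)} = 8 - \frac{-1 - o}{t}$ ($m{\left(t,o \right)} = 8 - \frac{-1 - o}{t} 1 = 8 - \frac{-1 - o}{t}$)
$- 697 m{\left(6,-3 \right)} = - 697 \frac{1 - 3 + 8 \cdot 6}{6} = - 697 \frac{1 - 3 + 48}{6} = - 697 \cdot \frac{1}{6} \cdot 46 = \left(-697\right) \frac{23}{3} = - \frac{16031}{3}$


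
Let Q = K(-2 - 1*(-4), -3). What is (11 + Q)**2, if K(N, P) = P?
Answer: 64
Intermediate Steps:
Q = -3
(11 + Q)**2 = (11 - 3)**2 = 8**2 = 64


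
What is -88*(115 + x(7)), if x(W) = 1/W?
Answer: -70928/7 ≈ -10133.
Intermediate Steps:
-88*(115 + x(7)) = -88*(115 + 1/7) = -88*806/7 = -70928/7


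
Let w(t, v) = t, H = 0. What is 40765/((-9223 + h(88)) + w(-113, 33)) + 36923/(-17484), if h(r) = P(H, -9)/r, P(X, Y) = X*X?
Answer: -88120699/13602552 ≈ -6.4782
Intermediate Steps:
P(X, Y) = X²
h(r) = 0 (h(r) = 0²/r = 0/r = 0)
40765/((-9223 + h(88)) + w(-113, 33)) + 36923/(-17484) = 40765/((-9223 + 0) - 113) + 36923/(-17484) = 40765/(-9223 - 113) + 36923*(-1/17484) = 40765/(-9336) - 36923/17484 = 40765*(-1/9336) - 36923/17484 = -40765/9336 - 36923/17484 = -88120699/13602552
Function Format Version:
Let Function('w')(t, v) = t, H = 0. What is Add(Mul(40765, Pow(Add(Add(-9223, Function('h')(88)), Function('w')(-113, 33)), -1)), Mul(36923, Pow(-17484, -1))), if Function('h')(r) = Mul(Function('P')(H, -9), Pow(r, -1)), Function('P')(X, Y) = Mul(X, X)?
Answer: Rational(-88120699, 13602552) ≈ -6.4782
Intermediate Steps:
Function('P')(X, Y) = Pow(X, 2)
Function('h')(r) = 0 (Function('h')(r) = Mul(Pow(0, 2), Pow(r, -1)) = Mul(0, Pow(r, -1)) = 0)
Add(Mul(40765, Pow(Add(Add(-9223, Function('h')(88)), Function('w')(-113, 33)), -1)), Mul(36923, Pow(-17484, -1))) = Add(Mul(40765, Pow(Add(Add(-9223, 0), -113), -1)), Mul(36923, Pow(-17484, -1))) = Add(Mul(40765, Pow(Add(-9223, -113), -1)), Mul(36923, Rational(-1, 17484))) = Add(Mul(40765, Pow(-9336, -1)), Rational(-36923, 17484)) = Add(Mul(40765, Rational(-1, 9336)), Rational(-36923, 17484)) = Add(Rational(-40765, 9336), Rational(-36923, 17484)) = Rational(-88120699, 13602552)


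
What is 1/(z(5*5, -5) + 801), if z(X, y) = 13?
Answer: 1/814 ≈ 0.0012285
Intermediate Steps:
1/(z(5*5, -5) + 801) = 1/(13 + 801) = 1/814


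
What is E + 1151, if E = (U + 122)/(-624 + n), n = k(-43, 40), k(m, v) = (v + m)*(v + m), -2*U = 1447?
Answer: 472311/410 ≈ 1152.0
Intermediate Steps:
U = -1447/2 (U = -1/2*1447 = -1447/2 ≈ -723.50)
k(m, v) = (m + v)**2 (k(m, v) = (m + v)*(m + v) = (m + v)**2)
n = 9 (n = (-43 + 40)**2 = (-3)**2 = 9)
E = 401/410 (E = (-1447/2 + 122)/(-624 + 9) = -1203/2/(-615) = -1203/2*(-1/615) = 401/410 ≈ 0.97805)
E + 1151 = 401/410 + 1151 = 472311/410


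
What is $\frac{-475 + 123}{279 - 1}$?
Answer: $- \frac{176}{139} \approx -1.2662$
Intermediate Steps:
$\frac{-475 + 123}{279 - 1} = - \frac{352}{279 + \left(-86 + 85\right)} = - \frac{352}{279 - 1} = - \frac{352}{278} = \left(-352\right) \frac{1}{278} = - \frac{176}{139}$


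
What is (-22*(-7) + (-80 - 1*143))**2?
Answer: 4761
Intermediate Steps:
(-22*(-7) + (-80 - 1*143))**2 = (154 + (-80 - 143))**2 = (154 - 223)**2 = (-69)**2 = 4761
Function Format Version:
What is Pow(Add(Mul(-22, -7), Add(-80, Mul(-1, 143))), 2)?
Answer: 4761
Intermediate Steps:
Pow(Add(Mul(-22, -7), Add(-80, Mul(-1, 143))), 2) = Pow(Add(154, Add(-80, -143)), 2) = Pow(Add(154, -223), 2) = Pow(-69, 2) = 4761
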